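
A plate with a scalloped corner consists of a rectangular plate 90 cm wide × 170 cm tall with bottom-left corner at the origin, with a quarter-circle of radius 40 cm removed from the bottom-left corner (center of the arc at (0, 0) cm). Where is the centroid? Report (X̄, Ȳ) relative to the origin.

X̄ = 47.51 cm, Ȳ = 91.09 cm

Part | A | x̄ᵢ | ȳᵢ | A·x̄ᵢ | A·ȳᵢ
plate | 15300.00 | 45.00 | 85.00 | 688500.00 | 1300500.00
removed quarter-circle | -1256.64 | 16.98 | 16.98 | -21333.33 | -21333.33
Σ | 14043.36 |  |  | 667166.67 | 1279166.67
X̄ = 667166.67 / 14043.36 = 47.51 cm
Ȳ = 1279166.67 / 14043.36 = 91.09 cm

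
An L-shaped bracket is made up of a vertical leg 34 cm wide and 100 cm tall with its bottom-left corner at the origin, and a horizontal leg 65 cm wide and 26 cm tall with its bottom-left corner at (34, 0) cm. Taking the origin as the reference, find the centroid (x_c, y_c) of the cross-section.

x_c = 33.44 cm, y_c = 37.72 cm

vertical leg: A = 34 × 100 = 3400.00, centroid at (17.00, 50.00).
horizontal leg: A = 65 × 26 = 1690.00, centroid at (66.50, 13.00).
ΣA = 5090.00 cm², ΣAx_c = 170185.00 cm³, ΣAy_c = 191970.00 cm³.
x_c = 170185.00/5090.00 = 33.44 cm; y_c = 191970.00/5090.00 = 37.72 cm.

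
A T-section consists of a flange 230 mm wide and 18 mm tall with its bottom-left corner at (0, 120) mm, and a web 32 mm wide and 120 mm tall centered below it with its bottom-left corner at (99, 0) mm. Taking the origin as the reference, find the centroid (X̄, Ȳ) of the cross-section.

web: A = 32 × 120 = 3840.00, centroid at (115.00, 60.00).
flange: A = 230 × 18 = 4140.00, centroid at (115.00, 129.00).
ΣA = 7980.00 mm², ΣAX̄ = 917700.00 mm³, ΣAȲ = 764460.00 mm³.
X̄ = 917700.00/7980.00 = 115.00 mm; Ȳ = 764460.00/7980.00 = 95.80 mm.

X̄ = 115.00 mm, Ȳ = 95.80 mm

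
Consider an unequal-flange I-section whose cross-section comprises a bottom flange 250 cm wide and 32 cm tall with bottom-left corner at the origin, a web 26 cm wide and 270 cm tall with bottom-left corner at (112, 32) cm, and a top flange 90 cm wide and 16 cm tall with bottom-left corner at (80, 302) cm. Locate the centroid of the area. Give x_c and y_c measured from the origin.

Part | A | x̄ᵢ | ȳᵢ | A·x̄ᵢ | A·ȳᵢ
bottom flange | 8000.00 | 125.00 | 16.00 | 1000000.00 | 128000.00
web | 7020.00 | 125.00 | 167.00 | 877500.00 | 1172340.00
top flange | 1440.00 | 125.00 | 310.00 | 180000.00 | 446400.00
Σ | 16460.00 |  |  | 2057500.00 | 1746740.00
x_c = 2057500.00 / 16460.00 = 125.00 cm
y_c = 1746740.00 / 16460.00 = 106.12 cm

x_c = 125.00 cm, y_c = 106.12 cm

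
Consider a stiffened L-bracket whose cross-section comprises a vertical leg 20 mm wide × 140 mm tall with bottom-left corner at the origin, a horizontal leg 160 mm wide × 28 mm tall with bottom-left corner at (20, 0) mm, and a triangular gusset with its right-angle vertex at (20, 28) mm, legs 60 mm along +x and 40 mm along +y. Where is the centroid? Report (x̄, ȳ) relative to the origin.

x̄ = 61.79 mm, ȳ = 36.36 mm

vertical leg: A = 20 × 140 = 2800.00, centroid at (10.00, 70.00).
horizontal leg: A = 160 × 28 = 4480.00, centroid at (100.00, 14.00).
gusset: A = ½·60·40 = 1200.00, centroid at (40.00, 41.33).
ΣA = 8480.00 mm², ΣAx̄ = 524000.00 mm³, ΣAȳ = 308320.00 mm³.
x̄ = 524000.00/8480.00 = 61.79 mm; ȳ = 308320.00/8480.00 = 36.36 mm.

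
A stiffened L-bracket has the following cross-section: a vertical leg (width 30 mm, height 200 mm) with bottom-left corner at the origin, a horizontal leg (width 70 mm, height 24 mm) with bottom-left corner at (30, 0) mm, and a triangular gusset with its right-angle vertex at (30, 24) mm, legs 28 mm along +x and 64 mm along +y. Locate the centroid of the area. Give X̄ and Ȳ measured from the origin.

X̄ = 27.34 mm, Ȳ = 77.05 mm

vertical leg: A = 30 × 200 = 6000.00, centroid at (15.00, 100.00).
horizontal leg: A = 70 × 24 = 1680.00, centroid at (65.00, 12.00).
gusset: A = ½·28·64 = 896.00, centroid at (39.33, 45.33).
ΣA = 8576.00 mm², ΣAX̄ = 234442.67 mm³, ΣAȲ = 660778.67 mm³.
X̄ = 234442.67/8576.00 = 27.34 mm; Ȳ = 660778.67/8576.00 = 77.05 mm.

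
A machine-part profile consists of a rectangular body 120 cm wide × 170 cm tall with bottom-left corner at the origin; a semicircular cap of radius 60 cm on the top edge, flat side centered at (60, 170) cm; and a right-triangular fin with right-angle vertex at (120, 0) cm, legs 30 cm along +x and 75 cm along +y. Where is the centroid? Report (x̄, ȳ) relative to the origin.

rectangular body: A = 120 × 170 = 20400.00, centroid at (60.00, 85.00).
semicircular top: A = ½π·60² = 5654.87, centroid at (60.00, 195.46).
triangular fin: A = ½·30·75 = 1125.00, centroid at (130.00, 25.00).
ΣA = 27179.87 cm², ΣAx̄ = 1709542.01 cm³, ΣAȳ = 2867452.35 cm³.
x̄ = 1709542.01/27179.87 = 62.90 cm; ȳ = 2867452.35/27179.87 = 105.50 cm.

x̄ = 62.90 cm, ȳ = 105.50 cm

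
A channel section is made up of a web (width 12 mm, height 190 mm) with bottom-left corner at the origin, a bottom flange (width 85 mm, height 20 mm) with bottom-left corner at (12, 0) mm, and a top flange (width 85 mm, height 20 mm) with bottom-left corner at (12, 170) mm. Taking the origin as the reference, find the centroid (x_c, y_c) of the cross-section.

x_c = 35.03 mm, y_c = 95.00 mm

web: A = 12 × 190 = 2280.00, centroid at (6.00, 95.00).
bottom flange: A = 85 × 20 = 1700.00, centroid at (54.50, 10.00).
top flange: A = 85 × 20 = 1700.00, centroid at (54.50, 180.00).
ΣA = 5680.00 mm²
ΣAx_c = (2280.00)(6.00) + (1700.00)(54.50) + (1700.00)(54.50) = 198980.00 mm³
ΣAy_c = (2280.00)(95.00) + (1700.00)(10.00) + (1700.00)(180.00) = 539600.00 mm³
x_c = 198980.00 / 5680.00 = 35.03 mm
y_c = 539600.00 / 5680.00 = 95.00 mm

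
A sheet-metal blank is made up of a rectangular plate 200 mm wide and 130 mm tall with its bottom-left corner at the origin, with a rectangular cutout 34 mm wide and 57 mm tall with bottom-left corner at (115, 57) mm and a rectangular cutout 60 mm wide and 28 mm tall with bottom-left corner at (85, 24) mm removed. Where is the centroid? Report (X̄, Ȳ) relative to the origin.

plate: A = 200 × 130 = 26000.00, centroid at (100.00, 65.00).
hole 1: A = −(34 × 57) = -1938.00, centroid at (132.00, 85.50).
hole 2: A = −(60 × 28) = -1680.00, centroid at (115.00, 38.00).
ΣA = 22382.00 mm²
ΣAX̄ = (26000.00)(100.00) + (-1938.00)(132.00) + (-1680.00)(115.00) = 2150984.00 mm³
ΣAȲ = (26000.00)(65.00) + (-1938.00)(85.50) + (-1680.00)(38.00) = 1460461.00 mm³
X̄ = 2150984.00 / 22382.00 = 96.10 mm
Ȳ = 1460461.00 / 22382.00 = 65.25 mm

X̄ = 96.10 mm, Ȳ = 65.25 mm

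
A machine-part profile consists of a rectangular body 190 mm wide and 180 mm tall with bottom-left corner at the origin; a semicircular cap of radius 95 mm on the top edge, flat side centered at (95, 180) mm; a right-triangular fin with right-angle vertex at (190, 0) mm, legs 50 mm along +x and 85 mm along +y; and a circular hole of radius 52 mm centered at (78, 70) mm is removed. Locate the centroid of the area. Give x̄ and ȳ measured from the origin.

Part | A | x̄ᵢ | ȳᵢ | A·x̄ᵢ | A·ȳᵢ
rectangular body | 34200.00 | 95.00 | 90.00 | 3249000.00 | 3078000.00
semicircular top | 14176.44 | 95.00 | 220.32 | 1346761.50 | 3123341.97
triangular fin | 2125.00 | 206.67 | 28.33 | 439166.67 | 60208.33
hole | -8494.87 | 78.00 | 70.00 | -662599.59 | -594640.66
Σ | 42006.57 |  |  | 4372328.58 | 5666909.64
x̄ = 4372328.58 / 42006.57 = 104.09 mm
ȳ = 5666909.64 / 42006.57 = 134.91 mm

x̄ = 104.09 mm, ȳ = 134.91 mm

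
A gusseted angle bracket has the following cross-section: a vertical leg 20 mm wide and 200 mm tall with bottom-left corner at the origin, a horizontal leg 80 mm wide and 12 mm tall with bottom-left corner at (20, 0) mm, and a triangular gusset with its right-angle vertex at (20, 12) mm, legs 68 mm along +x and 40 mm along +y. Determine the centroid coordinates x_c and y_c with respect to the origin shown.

x_c = 24.62 mm, y_c = 69.65 mm

vertical leg: A = 20 × 200 = 4000.00, centroid at (10.00, 100.00).
horizontal leg: A = 80 × 12 = 960.00, centroid at (60.00, 6.00).
gusset: A = ½·68·40 = 1360.00, centroid at (42.67, 25.33).
ΣA = 6320.00 mm², ΣAx_c = 155626.67 mm³, ΣAy_c = 440213.33 mm³.
x_c = 155626.67/6320.00 = 24.62 mm; y_c = 440213.33/6320.00 = 69.65 mm.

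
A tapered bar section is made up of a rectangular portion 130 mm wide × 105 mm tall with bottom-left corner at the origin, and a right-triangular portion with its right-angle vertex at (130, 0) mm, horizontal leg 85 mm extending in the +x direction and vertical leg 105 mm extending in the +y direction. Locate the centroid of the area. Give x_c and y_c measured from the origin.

x_c = 88.00 mm, y_c = 48.19 mm

rectangular portion: A = 130 × 105 = 13650.00, centroid at (65.00, 52.50).
triangular portion: A = ½·85·105 = 4462.50, centroid at (158.33, 35.00).
ΣA = 18112.50 mm², ΣAx_c = 1593812.50 mm³, ΣAy_c = 872812.50 mm³.
x_c = 1593812.50/18112.50 = 88.00 mm; y_c = 872812.50/18112.50 = 48.19 mm.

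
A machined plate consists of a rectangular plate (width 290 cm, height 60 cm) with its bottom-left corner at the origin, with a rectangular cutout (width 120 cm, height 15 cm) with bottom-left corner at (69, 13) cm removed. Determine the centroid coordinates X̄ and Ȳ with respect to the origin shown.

plate: A = 290 × 60 = 17400.00, centroid at (145.00, 30.00).
hole: A = −(120 × 15) = -1800.00, centroid at (129.00, 20.50).
ΣA = 15600.00 cm²
ΣAX̄ = (17400.00)(145.00) + (-1800.00)(129.00) = 2290800.00 cm³
ΣAȲ = (17400.00)(30.00) + (-1800.00)(20.50) = 485100.00 cm³
X̄ = 2290800.00 / 15600.00 = 146.85 cm
Ȳ = 485100.00 / 15600.00 = 31.10 cm

X̄ = 146.85 cm, Ȳ = 31.10 cm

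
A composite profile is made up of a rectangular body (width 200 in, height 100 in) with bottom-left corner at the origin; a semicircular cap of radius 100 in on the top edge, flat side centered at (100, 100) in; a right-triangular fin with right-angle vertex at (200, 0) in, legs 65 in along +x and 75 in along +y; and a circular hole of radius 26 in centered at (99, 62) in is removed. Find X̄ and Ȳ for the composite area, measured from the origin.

X̄ = 108.29 in, Ȳ = 87.91 in

rectangular body: A = 200 × 100 = 20000.00, centroid at (100.00, 50.00).
semicircular top: A = ½π·100² = 15707.96, centroid at (100.00, 142.44).
triangular fin: A = ½·65·75 = 2437.50, centroid at (221.67, 25.00).
hole: A = −π·26² = -2123.72, centroid at (99.00, 62.00).
ΣA = 36021.75 in², ΣAX̄ = 3900860.88 in³, ΣAȲ = 3166730.06 in³.
X̄ = 3900860.88/36021.75 = 108.29 in; Ȳ = 3166730.06/36021.75 = 87.91 in.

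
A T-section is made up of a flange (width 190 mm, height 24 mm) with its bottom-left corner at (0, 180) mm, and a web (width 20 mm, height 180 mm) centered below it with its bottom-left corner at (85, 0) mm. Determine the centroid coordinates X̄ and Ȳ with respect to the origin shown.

X̄ = 95.00 mm, Ȳ = 147.00 mm

Part | A | x̄ᵢ | ȳᵢ | A·x̄ᵢ | A·ȳᵢ
web | 3600.00 | 95.00 | 90.00 | 342000.00 | 324000.00
flange | 4560.00 | 95.00 | 192.00 | 433200.00 | 875520.00
Σ | 8160.00 |  |  | 775200.00 | 1199520.00
X̄ = 775200.00 / 8160.00 = 95.00 mm
Ȳ = 1199520.00 / 8160.00 = 147.00 mm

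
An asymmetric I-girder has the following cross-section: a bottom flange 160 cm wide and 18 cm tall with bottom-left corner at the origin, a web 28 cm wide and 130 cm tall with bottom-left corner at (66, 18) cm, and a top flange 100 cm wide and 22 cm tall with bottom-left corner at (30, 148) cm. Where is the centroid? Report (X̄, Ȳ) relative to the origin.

bottom flange: A = 160 × 18 = 2880.00, centroid at (80.00, 9.00).
web: A = 28 × 130 = 3640.00, centroid at (80.00, 83.00).
top flange: A = 100 × 22 = 2200.00, centroid at (80.00, 159.00).
ΣA = 8720.00 cm², ΣAX̄ = 697600.00 cm³, ΣAȲ = 677840.00 cm³.
X̄ = 697600.00/8720.00 = 80.00 cm; Ȳ = 677840.00/8720.00 = 77.73 cm.

X̄ = 80.00 cm, Ȳ = 77.73 cm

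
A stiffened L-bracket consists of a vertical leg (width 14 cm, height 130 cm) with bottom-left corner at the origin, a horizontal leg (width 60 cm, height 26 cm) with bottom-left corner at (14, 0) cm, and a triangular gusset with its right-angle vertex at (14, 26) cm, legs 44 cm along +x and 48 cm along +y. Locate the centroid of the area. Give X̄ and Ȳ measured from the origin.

vertical leg: A = 14 × 130 = 1820.00, centroid at (7.00, 65.00).
horizontal leg: A = 60 × 26 = 1560.00, centroid at (44.00, 13.00).
gusset: A = ½·44·48 = 1056.00, centroid at (28.67, 42.00).
ΣA = 4436.00 cm², ΣAX̄ = 111652.00 cm³, ΣAȲ = 182932.00 cm³.
X̄ = 111652.00/4436.00 = 25.17 cm; Ȳ = 182932.00/4436.00 = 41.24 cm.

X̄ = 25.17 cm, Ȳ = 41.24 cm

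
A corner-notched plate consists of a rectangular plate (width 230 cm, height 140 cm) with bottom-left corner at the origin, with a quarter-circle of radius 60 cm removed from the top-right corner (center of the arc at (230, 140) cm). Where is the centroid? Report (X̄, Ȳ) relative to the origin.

Part | A | x̄ᵢ | ȳᵢ | A·x̄ᵢ | A·ȳᵢ
plate | 32200.00 | 115.00 | 70.00 | 3703000.00 | 2254000.00
removed quarter-circle | -2827.43 | 204.54 | 114.54 | -578309.68 | -323840.67
Σ | 29372.57 |  |  | 3124690.32 | 1930159.33
X̄ = 3124690.32 / 29372.57 = 106.38 cm
Ȳ = 1930159.33 / 29372.57 = 65.71 cm

X̄ = 106.38 cm, Ȳ = 65.71 cm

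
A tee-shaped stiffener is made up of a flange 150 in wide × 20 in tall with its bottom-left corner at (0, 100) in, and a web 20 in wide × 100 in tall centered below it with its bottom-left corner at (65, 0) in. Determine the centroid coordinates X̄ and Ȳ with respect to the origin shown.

X̄ = 75.00 in, Ȳ = 86.00 in

Part | A | x̄ᵢ | ȳᵢ | A·x̄ᵢ | A·ȳᵢ
web | 2000.00 | 75.00 | 50.00 | 150000.00 | 100000.00
flange | 3000.00 | 75.00 | 110.00 | 225000.00 | 330000.00
Σ | 5000.00 |  |  | 375000.00 | 430000.00
X̄ = 375000.00 / 5000.00 = 75.00 in
Ȳ = 430000.00 / 5000.00 = 86.00 in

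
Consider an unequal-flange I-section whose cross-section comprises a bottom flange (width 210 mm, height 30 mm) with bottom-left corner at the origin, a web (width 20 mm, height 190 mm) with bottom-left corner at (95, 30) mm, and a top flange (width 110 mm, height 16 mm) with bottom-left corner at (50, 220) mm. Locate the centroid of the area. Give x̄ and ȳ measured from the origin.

x̄ = 105.00 mm, ȳ = 81.85 mm

bottom flange: A = 210 × 30 = 6300.00, centroid at (105.00, 15.00).
web: A = 20 × 190 = 3800.00, centroid at (105.00, 125.00).
top flange: A = 110 × 16 = 1760.00, centroid at (105.00, 228.00).
ΣA = 11860.00 mm², ΣAx̄ = 1245300.00 mm³, ΣAȳ = 970780.00 mm³.
x̄ = 1245300.00/11860.00 = 105.00 mm; ȳ = 970780.00/11860.00 = 81.85 mm.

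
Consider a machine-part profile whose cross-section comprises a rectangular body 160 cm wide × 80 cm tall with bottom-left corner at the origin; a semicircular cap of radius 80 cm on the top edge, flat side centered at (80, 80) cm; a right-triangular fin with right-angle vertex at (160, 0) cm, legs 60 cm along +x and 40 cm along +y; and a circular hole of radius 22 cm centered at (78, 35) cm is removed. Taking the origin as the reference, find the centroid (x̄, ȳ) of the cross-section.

x̄ = 85.46 cm, ȳ = 71.91 cm

rectangular body: A = 160 × 80 = 12800.00, centroid at (80.00, 40.00).
semicircular top: A = ½π·80² = 10053.10, centroid at (80.00, 113.95).
triangular fin: A = ½·60·40 = 1200.00, centroid at (180.00, 13.33).
hole: A = −π·22² = -1520.53, centroid at (78.00, 35.00).
ΣA = 22532.57 cm²
ΣAx̄ = (12800.00)(80.00) + (10053.10)(80.00) + (1200.00)(180.00) + (-1520.53)(78.00) = 1925646.31 cm³
ΣAȳ = (12800.00)(40.00) + (10053.10)(113.95) + (1200.00)(13.33) + (-1520.53)(35.00) = 1620362.47 cm³
x̄ = 1925646.31 / 22532.57 = 85.46 cm
ȳ = 1620362.47 / 22532.57 = 71.91 cm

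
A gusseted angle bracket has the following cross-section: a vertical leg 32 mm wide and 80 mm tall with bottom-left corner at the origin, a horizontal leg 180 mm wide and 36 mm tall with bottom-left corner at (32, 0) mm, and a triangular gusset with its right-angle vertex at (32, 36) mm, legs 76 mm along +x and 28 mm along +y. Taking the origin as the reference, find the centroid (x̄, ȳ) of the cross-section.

x̄ = 88.33 mm, ȳ = 26.45 mm

vertical leg: A = 32 × 80 = 2560.00, centroid at (16.00, 40.00).
horizontal leg: A = 180 × 36 = 6480.00, centroid at (122.00, 18.00).
gusset: A = ½·76·28 = 1064.00, centroid at (57.33, 45.33).
ΣA = 10104.00 mm²
ΣAx̄ = (2560.00)(16.00) + (6480.00)(122.00) + (1064.00)(57.33) = 892522.67 mm³
ΣAȳ = (2560.00)(40.00) + (6480.00)(18.00) + (1064.00)(45.33) = 267274.67 mm³
x̄ = 892522.67 / 10104.00 = 88.33 mm
ȳ = 267274.67 / 10104.00 = 26.45 mm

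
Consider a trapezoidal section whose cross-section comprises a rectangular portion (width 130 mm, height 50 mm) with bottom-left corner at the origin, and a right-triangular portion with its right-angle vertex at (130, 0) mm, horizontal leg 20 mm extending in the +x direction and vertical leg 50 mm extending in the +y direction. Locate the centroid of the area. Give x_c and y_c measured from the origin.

x_c = 70.12 mm, y_c = 24.40 mm

rectangular portion: A = 130 × 50 = 6500.00, centroid at (65.00, 25.00).
triangular portion: A = ½·20·50 = 500.00, centroid at (136.67, 16.67).
ΣA = 7000.00 mm²
ΣAx_c = (6500.00)(65.00) + (500.00)(136.67) = 490833.33 mm³
ΣAy_c = (6500.00)(25.00) + (500.00)(16.67) = 170833.33 mm³
x_c = 490833.33 / 7000.00 = 70.12 mm
y_c = 170833.33 / 7000.00 = 24.40 mm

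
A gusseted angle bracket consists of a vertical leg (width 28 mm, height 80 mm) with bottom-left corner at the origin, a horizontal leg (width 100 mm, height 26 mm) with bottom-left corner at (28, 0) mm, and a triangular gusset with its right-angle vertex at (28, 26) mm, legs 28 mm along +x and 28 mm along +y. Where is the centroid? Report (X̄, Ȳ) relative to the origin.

X̄ = 47.55 mm, Ȳ = 26.23 mm

vertical leg: A = 28 × 80 = 2240.00, centroid at (14.00, 40.00).
horizontal leg: A = 100 × 26 = 2600.00, centroid at (78.00, 13.00).
gusset: A = ½·28·28 = 392.00, centroid at (37.33, 35.33).
ΣA = 5232.00 mm²
ΣAX̄ = (2240.00)(14.00) + (2600.00)(78.00) + (392.00)(37.33) = 248794.67 mm³
ΣAȲ = (2240.00)(40.00) + (2600.00)(13.00) + (392.00)(35.33) = 137250.67 mm³
X̄ = 248794.67 / 5232.00 = 47.55 mm
Ȳ = 137250.67 / 5232.00 = 26.23 mm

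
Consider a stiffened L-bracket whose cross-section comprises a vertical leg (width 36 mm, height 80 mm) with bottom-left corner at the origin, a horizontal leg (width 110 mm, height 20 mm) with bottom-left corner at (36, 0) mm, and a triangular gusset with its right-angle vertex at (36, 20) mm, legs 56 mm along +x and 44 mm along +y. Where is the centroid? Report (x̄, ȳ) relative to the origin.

x̄ = 50.60 mm, ȳ = 28.50 mm

vertical leg: A = 36 × 80 = 2880.00, centroid at (18.00, 40.00).
horizontal leg: A = 110 × 20 = 2200.00, centroid at (91.00, 10.00).
gusset: A = ½·56·44 = 1232.00, centroid at (54.67, 34.67).
ΣA = 6312.00 mm², ΣAx̄ = 319389.33 mm³, ΣAȳ = 179909.33 mm³.
x̄ = 319389.33/6312.00 = 50.60 mm; ȳ = 179909.33/6312.00 = 28.50 mm.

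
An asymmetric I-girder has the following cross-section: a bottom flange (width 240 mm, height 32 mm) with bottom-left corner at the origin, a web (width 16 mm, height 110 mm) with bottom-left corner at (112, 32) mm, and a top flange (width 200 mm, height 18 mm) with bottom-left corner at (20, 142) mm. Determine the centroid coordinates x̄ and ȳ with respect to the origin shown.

x̄ = 120.00 mm, ȳ = 62.85 mm

bottom flange: A = 240 × 32 = 7680.00, centroid at (120.00, 16.00).
web: A = 16 × 110 = 1760.00, centroid at (120.00, 87.00).
top flange: A = 200 × 18 = 3600.00, centroid at (120.00, 151.00).
ΣA = 13040.00 mm², ΣAx̄ = 1564800.00 mm³, ΣAȳ = 819600.00 mm³.
x̄ = 1564800.00/13040.00 = 120.00 mm; ȳ = 819600.00/13040.00 = 62.85 mm.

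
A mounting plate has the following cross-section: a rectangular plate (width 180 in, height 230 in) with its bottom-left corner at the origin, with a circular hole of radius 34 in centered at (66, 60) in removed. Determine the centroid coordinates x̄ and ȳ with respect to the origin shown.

Part | A | x̄ᵢ | ȳᵢ | A·x̄ᵢ | A·ȳᵢ
plate | 41400.00 | 90.00 | 115.00 | 3726000.00 | 4761000.00
hole | -3631.68 | 66.00 | 60.00 | -239690.95 | -217900.87
Σ | 37768.32 |  |  | 3486309.05 | 4543099.13
x̄ = 3486309.05 / 37768.32 = 92.31 in
ȳ = 4543099.13 / 37768.32 = 120.29 in

x̄ = 92.31 in, ȳ = 120.29 in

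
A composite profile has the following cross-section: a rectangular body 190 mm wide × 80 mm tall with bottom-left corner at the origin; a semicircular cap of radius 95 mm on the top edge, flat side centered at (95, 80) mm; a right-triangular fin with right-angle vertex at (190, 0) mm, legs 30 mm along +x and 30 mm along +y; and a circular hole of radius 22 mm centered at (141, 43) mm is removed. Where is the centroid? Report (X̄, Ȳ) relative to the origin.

rectangular body: A = 190 × 80 = 15200.00, centroid at (95.00, 40.00).
semicircular top: A = ½π·95² = 14176.44, centroid at (95.00, 120.32).
triangular fin: A = ½·30·30 = 450.00, centroid at (200.00, 10.00).
hole: A = −π·22² = -1520.53, centroid at (141.00, 43.00).
ΣA = 28305.91 mm²
ΣAX̄ = (15200.00)(95.00) + (14176.44)(95.00) + (450.00)(200.00) + (-1520.53)(141.00) = 2666366.65 mm³
ΣAȲ = (15200.00)(40.00) + (14176.44)(120.32) + (450.00)(10.00) + (-1520.53)(43.00) = 2252815.45 mm³
X̄ = 2666366.65 / 28305.91 = 94.20 mm
Ȳ = 2252815.45 / 28305.91 = 79.59 mm

X̄ = 94.20 mm, Ȳ = 79.59 mm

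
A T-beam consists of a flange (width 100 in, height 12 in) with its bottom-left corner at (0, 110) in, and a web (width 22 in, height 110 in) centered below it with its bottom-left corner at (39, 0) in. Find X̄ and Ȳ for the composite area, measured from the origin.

web: A = 22 × 110 = 2420.00, centroid at (50.00, 55.00).
flange: A = 100 × 12 = 1200.00, centroid at (50.00, 116.00).
ΣA = 3620.00 in²
ΣAX̄ = (2420.00)(50.00) + (1200.00)(50.00) = 181000.00 in³
ΣAȲ = (2420.00)(55.00) + (1200.00)(116.00) = 272300.00 in³
X̄ = 181000.00 / 3620.00 = 50.00 in
Ȳ = 272300.00 / 3620.00 = 75.22 in

X̄ = 50.00 in, Ȳ = 75.22 in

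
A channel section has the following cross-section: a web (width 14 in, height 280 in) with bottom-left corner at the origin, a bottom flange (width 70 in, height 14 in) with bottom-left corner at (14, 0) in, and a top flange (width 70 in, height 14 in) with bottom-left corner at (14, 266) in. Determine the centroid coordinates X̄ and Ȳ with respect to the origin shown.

X̄ = 21.00 in, Ȳ = 140.00 in

web: A = 14 × 280 = 3920.00, centroid at (7.00, 140.00).
bottom flange: A = 70 × 14 = 980.00, centroid at (49.00, 7.00).
top flange: A = 70 × 14 = 980.00, centroid at (49.00, 273.00).
ΣA = 5880.00 in², ΣAX̄ = 123480.00 in³, ΣAȲ = 823200.00 in³.
X̄ = 123480.00/5880.00 = 21.00 in; Ȳ = 823200.00/5880.00 = 140.00 in.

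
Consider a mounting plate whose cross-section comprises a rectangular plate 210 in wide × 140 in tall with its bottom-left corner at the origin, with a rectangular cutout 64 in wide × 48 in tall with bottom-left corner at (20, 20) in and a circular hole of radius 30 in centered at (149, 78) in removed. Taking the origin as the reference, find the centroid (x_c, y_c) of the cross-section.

x_c = 106.63 in, y_c = 72.44 in

plate: A = 210 × 140 = 29400.00, centroid at (105.00, 70.00).
hole 1: A = −(64 × 48) = -3072.00, centroid at (52.00, 44.00).
hole 2: A = −π·30² = -2827.43, centroid at (149.00, 78.00).
ΣA = 23500.57 in², ΣAx_c = 2505968.43 in³, ΣAy_c = 1702292.20 in³.
x_c = 2505968.43/23500.57 = 106.63 in; y_c = 1702292.20/23500.57 = 72.44 in.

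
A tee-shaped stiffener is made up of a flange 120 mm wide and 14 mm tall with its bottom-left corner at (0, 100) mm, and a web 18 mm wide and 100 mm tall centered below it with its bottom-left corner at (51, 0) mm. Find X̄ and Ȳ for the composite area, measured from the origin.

web: A = 18 × 100 = 1800.00, centroid at (60.00, 50.00).
flange: A = 120 × 14 = 1680.00, centroid at (60.00, 107.00).
ΣA = 3480.00 mm²
ΣAX̄ = (1800.00)(60.00) + (1680.00)(60.00) = 208800.00 mm³
ΣAȲ = (1800.00)(50.00) + (1680.00)(107.00) = 269760.00 mm³
X̄ = 208800.00 / 3480.00 = 60.00 mm
Ȳ = 269760.00 / 3480.00 = 77.52 mm

X̄ = 60.00 mm, Ȳ = 77.52 mm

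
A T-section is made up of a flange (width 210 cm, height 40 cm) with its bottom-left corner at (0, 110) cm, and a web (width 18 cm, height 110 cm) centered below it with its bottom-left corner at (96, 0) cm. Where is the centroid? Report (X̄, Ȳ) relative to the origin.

X̄ = 105.00 cm, Ȳ = 115.69 cm

web: A = 18 × 110 = 1980.00, centroid at (105.00, 55.00).
flange: A = 210 × 40 = 8400.00, centroid at (105.00, 130.00).
ΣA = 10380.00 cm²
ΣAX̄ = (1980.00)(105.00) + (8400.00)(105.00) = 1089900.00 cm³
ΣAȲ = (1980.00)(55.00) + (8400.00)(130.00) = 1200900.00 cm³
X̄ = 1089900.00 / 10380.00 = 105.00 cm
Ȳ = 1200900.00 / 10380.00 = 115.69 cm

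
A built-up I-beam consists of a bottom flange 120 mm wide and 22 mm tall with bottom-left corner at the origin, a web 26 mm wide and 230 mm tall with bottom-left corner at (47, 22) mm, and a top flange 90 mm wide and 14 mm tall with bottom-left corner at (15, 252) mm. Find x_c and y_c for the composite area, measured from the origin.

x_c = 60.00 mm, y_c = 118.89 mm

Part | A | x̄ᵢ | ȳᵢ | A·x̄ᵢ | A·ȳᵢ
bottom flange | 2640.00 | 60.00 | 11.00 | 158400.00 | 29040.00
web | 5980.00 | 60.00 | 137.00 | 358800.00 | 819260.00
top flange | 1260.00 | 60.00 | 259.00 | 75600.00 | 326340.00
Σ | 9880.00 |  |  | 592800.00 | 1174640.00
x_c = 592800.00 / 9880.00 = 60.00 mm
y_c = 1174640.00 / 9880.00 = 118.89 mm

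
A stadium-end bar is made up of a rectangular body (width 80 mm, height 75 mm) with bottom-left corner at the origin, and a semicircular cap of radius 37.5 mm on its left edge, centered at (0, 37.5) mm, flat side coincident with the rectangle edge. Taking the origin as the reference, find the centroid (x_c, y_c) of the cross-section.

x_c = 24.95 mm, y_c = 37.50 mm

Part | A | x̄ᵢ | ȳᵢ | A·x̄ᵢ | A·ȳᵢ
rectangular body | 6000.00 | 40.00 | 37.50 | 240000.00 | 225000.00
semicircular end | 2208.93 | -15.92 | 37.50 | -35156.25 | 82834.96
Σ | 8208.93 |  |  | 204843.75 | 307834.96
x_c = 204843.75 / 8208.93 = 24.95 mm
y_c = 307834.96 / 8208.93 = 37.50 mm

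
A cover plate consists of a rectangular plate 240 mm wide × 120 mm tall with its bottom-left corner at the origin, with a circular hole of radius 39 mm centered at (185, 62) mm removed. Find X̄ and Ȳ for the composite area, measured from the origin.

X̄ = 107.07 mm, Ȳ = 59.60 mm

plate: A = 240 × 120 = 28800.00, centroid at (120.00, 60.00).
hole: A = −π·39² = -4778.36, centroid at (185.00, 62.00).
ΣA = 24021.64 mm², ΣAX̄ = 2572002.95 mm³, ΣAȲ = 1431741.53 mm³.
X̄ = 2572002.95/24021.64 = 107.07 mm; Ȳ = 1431741.53/24021.64 = 59.60 mm.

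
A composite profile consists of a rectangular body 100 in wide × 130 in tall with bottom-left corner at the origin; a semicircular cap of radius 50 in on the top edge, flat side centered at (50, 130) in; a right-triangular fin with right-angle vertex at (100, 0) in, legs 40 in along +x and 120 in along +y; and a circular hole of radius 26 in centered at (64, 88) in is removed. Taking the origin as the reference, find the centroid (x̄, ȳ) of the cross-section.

rectangular body: A = 100 × 130 = 13000.00, centroid at (50.00, 65.00).
semicircular top: A = ½π·50² = 3926.99, centroid at (50.00, 151.22).
triangular fin: A = ½·40·120 = 2400.00, centroid at (113.33, 40.00).
hole: A = −π·26² = -2123.72, centroid at (64.00, 88.00).
ΣA = 17203.27 in²
ΣAx̄ = (13000.00)(50.00) + (3926.99)(50.00) + (2400.00)(113.33) + (-2123.72)(64.00) = 982431.68 in³
ΣAȳ = (13000.00)(65.00) + (3926.99)(151.22) + (2400.00)(40.00) + (-2123.72)(88.00) = 1347955.08 in³
x̄ = 982431.68 / 17203.27 = 57.11 in
ȳ = 1347955.08 / 17203.27 = 78.35 in

x̄ = 57.11 in, ȳ = 78.35 in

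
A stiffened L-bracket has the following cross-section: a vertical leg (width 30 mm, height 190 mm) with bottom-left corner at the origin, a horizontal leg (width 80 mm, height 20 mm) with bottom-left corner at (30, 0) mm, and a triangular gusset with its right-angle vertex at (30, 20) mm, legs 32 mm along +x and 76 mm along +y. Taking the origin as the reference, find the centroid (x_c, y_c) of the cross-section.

vertical leg: A = 30 × 190 = 5700.00, centroid at (15.00, 95.00).
horizontal leg: A = 80 × 20 = 1600.00, centroid at (70.00, 10.00).
gusset: A = ½·32·76 = 1216.00, centroid at (40.67, 45.33).
ΣA = 8516.00 mm²
ΣAx_c = (5700.00)(15.00) + (1600.00)(70.00) + (1216.00)(40.67) = 246950.67 mm³
ΣAy_c = (5700.00)(95.00) + (1600.00)(10.00) + (1216.00)(45.33) = 612625.33 mm³
x_c = 246950.67 / 8516.00 = 29.00 mm
y_c = 612625.33 / 8516.00 = 71.94 mm

x_c = 29.00 mm, y_c = 71.94 mm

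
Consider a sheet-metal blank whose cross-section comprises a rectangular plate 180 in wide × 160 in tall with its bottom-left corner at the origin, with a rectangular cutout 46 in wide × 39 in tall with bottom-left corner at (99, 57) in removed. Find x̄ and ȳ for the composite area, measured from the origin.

x̄ = 87.87 in, ȳ = 80.23 in

plate: A = 180 × 160 = 28800.00, centroid at (90.00, 80.00).
hole: A = −(46 × 39) = -1794.00, centroid at (122.00, 76.50).
ΣA = 27006.00 in²
ΣAx̄ = (28800.00)(90.00) + (-1794.00)(122.00) = 2373132.00 in³
ΣAȳ = (28800.00)(80.00) + (-1794.00)(76.50) = 2166759.00 in³
x̄ = 2373132.00 / 27006.00 = 87.87 in
ȳ = 2166759.00 / 27006.00 = 80.23 in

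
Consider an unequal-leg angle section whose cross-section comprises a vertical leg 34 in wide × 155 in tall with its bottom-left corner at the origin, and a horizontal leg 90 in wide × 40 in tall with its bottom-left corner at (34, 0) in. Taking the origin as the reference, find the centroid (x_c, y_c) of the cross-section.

x_c = 42.16 in, y_c = 54.16 in

vertical leg: A = 34 × 155 = 5270.00, centroid at (17.00, 77.50).
horizontal leg: A = 90 × 40 = 3600.00, centroid at (79.00, 20.00).
ΣA = 8870.00 in²
ΣAx_c = (5270.00)(17.00) + (3600.00)(79.00) = 373990.00 in³
ΣAy_c = (5270.00)(77.50) + (3600.00)(20.00) = 480425.00 in³
x_c = 373990.00 / 8870.00 = 42.16 in
y_c = 480425.00 / 8870.00 = 54.16 in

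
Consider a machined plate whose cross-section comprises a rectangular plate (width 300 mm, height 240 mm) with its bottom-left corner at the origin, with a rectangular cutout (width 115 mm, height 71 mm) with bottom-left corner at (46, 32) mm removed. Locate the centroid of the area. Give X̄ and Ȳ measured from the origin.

X̄ = 155.95 mm, Ȳ = 126.72 mm

plate: A = 300 × 240 = 72000.00, centroid at (150.00, 120.00).
hole: A = −(115 × 71) = -8165.00, centroid at (103.50, 67.50).
ΣA = 63835.00 mm², ΣAX̄ = 9954922.50 mm³, ΣAȲ = 8088862.50 mm³.
X̄ = 9954922.50/63835.00 = 155.95 mm; Ȳ = 8088862.50/63835.00 = 126.72 mm.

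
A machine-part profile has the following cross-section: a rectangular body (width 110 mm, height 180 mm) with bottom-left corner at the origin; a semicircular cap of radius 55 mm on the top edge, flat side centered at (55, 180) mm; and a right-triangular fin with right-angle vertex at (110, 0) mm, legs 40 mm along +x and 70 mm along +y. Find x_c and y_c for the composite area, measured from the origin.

rectangular body: A = 110 × 180 = 19800.00, centroid at (55.00, 90.00).
semicircular top: A = ½π·55² = 4751.66, centroid at (55.00, 203.34).
triangular fin: A = ½·40·70 = 1400.00, centroid at (123.33, 23.33).
ΣA = 25951.66 mm²
ΣAx_c = (19800.00)(55.00) + (4751.66)(55.00) + (1400.00)(123.33) = 1523007.91 mm³
ΣAy_c = (19800.00)(90.00) + (4751.66)(203.34) + (1400.00)(23.33) = 2780881.93 mm³
x_c = 1523007.91 / 25951.66 = 58.69 mm
y_c = 2780881.93 / 25951.66 = 107.16 mm

x_c = 58.69 mm, y_c = 107.16 mm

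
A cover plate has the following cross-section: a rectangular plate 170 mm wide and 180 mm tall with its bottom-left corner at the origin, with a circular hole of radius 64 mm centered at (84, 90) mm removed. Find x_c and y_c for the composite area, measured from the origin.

plate: A = 170 × 180 = 30600.00, centroid at (85.00, 90.00).
hole: A = −π·64² = -12867.96, centroid at (84.00, 90.00).
ΣA = 17732.04 mm²
ΣAx_c = (30600.00)(85.00) + (-12867.96)(84.00) = 1520091.07 mm³
ΣAy_c = (30600.00)(90.00) + (-12867.96)(90.00) = 1595883.28 mm³
x_c = 1520091.07 / 17732.04 = 85.73 mm
y_c = 1595883.28 / 17732.04 = 90.00 mm

x_c = 85.73 mm, y_c = 90.00 mm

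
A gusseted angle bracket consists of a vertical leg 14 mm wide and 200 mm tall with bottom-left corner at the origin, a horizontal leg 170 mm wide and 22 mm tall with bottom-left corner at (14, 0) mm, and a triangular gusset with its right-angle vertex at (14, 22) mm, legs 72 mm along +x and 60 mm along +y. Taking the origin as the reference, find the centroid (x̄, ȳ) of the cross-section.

x̄ = 54.25 mm, ȳ = 47.34 mm

vertical leg: A = 14 × 200 = 2800.00, centroid at (7.00, 100.00).
horizontal leg: A = 170 × 22 = 3740.00, centroid at (99.00, 11.00).
gusset: A = ½·72·60 = 2160.00, centroid at (38.00, 42.00).
ΣA = 8700.00 mm², ΣAx̄ = 471940.00 mm³, ΣAȳ = 411860.00 mm³.
x̄ = 471940.00/8700.00 = 54.25 mm; ȳ = 411860.00/8700.00 = 47.34 mm.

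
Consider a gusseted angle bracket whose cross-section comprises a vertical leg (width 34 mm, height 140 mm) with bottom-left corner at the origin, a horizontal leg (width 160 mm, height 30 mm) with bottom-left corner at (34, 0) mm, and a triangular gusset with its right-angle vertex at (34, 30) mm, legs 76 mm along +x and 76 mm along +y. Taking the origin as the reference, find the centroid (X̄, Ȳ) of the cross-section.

vertical leg: A = 34 × 140 = 4760.00, centroid at (17.00, 70.00).
horizontal leg: A = 160 × 30 = 4800.00, centroid at (114.00, 15.00).
gusset: A = ½·76·76 = 2888.00, centroid at (59.33, 55.33).
ΣA = 12448.00 mm², ΣAX̄ = 799474.67 mm³, ΣAȲ = 565002.67 mm³.
X̄ = 799474.67/12448.00 = 64.23 mm; Ȳ = 565002.67/12448.00 = 45.39 mm.

X̄ = 64.23 mm, Ȳ = 45.39 mm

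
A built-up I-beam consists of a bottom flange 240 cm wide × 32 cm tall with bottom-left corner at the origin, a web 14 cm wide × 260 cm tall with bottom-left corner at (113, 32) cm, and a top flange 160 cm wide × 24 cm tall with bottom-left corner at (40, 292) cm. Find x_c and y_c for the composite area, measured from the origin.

x_c = 120.00 cm, y_c = 124.01 cm

Part | A | x̄ᵢ | ȳᵢ | A·x̄ᵢ | A·ȳᵢ
bottom flange | 7680.00 | 120.00 | 16.00 | 921600.00 | 122880.00
web | 3640.00 | 120.00 | 162.00 | 436800.00 | 589680.00
top flange | 3840.00 | 120.00 | 304.00 | 460800.00 | 1167360.00
Σ | 15160.00 |  |  | 1819200.00 | 1879920.00
x_c = 1819200.00 / 15160.00 = 120.00 cm
y_c = 1879920.00 / 15160.00 = 124.01 cm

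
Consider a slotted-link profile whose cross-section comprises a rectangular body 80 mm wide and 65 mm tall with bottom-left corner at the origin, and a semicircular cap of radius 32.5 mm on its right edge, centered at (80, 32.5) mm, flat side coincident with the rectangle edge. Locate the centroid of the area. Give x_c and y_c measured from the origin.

Part | A | x̄ᵢ | ȳᵢ | A·x̄ᵢ | A·ȳᵢ
rectangular body | 5200.00 | 40.00 | 32.50 | 208000.00 | 169000.00
semicircular end | 1659.15 | 93.79 | 32.50 | 155617.71 | 53922.49
Σ | 6859.15 |  |  | 363617.71 | 222922.49
x_c = 363617.71 / 6859.15 = 53.01 mm
y_c = 222922.49 / 6859.15 = 32.50 mm

x_c = 53.01 mm, y_c = 32.50 mm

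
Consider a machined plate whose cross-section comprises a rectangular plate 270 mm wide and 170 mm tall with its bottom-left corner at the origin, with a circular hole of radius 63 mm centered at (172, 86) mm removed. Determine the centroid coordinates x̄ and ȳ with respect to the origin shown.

plate: A = 270 × 170 = 45900.00, centroid at (135.00, 85.00).
hole: A = −π·63² = -12468.98, centroid at (172.00, 86.00).
ΣA = 33431.02 mm², ΣAx̄ = 4051835.23 mm³, ΣAȳ = 2829167.61 mm³.
x̄ = 4051835.23/33431.02 = 121.20 mm; ȳ = 2829167.61/33431.02 = 84.63 mm.

x̄ = 121.20 mm, ȳ = 84.63 mm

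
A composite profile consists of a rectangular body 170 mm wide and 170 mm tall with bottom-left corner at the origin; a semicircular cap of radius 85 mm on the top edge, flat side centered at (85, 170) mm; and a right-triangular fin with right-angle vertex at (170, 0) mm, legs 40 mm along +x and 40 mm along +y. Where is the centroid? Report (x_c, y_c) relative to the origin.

Part | A | x̄ᵢ | ȳᵢ | A·x̄ᵢ | A·ȳᵢ
rectangular body | 28900.00 | 85.00 | 85.00 | 2456500.00 | 2456500.00
semicircular top | 11349.00 | 85.00 | 206.08 | 964665.29 | 2338747.26
triangular fin | 800.00 | 183.33 | 13.33 | 146666.67 | 10666.67
Σ | 41049.00 |  |  | 3567831.96 | 4805913.92
x_c = 3567831.96 / 41049.00 = 86.92 mm
y_c = 4805913.92 / 41049.00 = 117.08 mm

x_c = 86.92 mm, y_c = 117.08 mm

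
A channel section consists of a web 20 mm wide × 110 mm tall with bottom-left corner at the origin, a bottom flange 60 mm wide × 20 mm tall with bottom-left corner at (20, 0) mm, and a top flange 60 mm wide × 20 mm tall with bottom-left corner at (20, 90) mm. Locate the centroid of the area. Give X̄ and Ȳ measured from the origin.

web: A = 20 × 110 = 2200.00, centroid at (10.00, 55.00).
bottom flange: A = 60 × 20 = 1200.00, centroid at (50.00, 10.00).
top flange: A = 60 × 20 = 1200.00, centroid at (50.00, 100.00).
ΣA = 4600.00 mm²
ΣAX̄ = (2200.00)(10.00) + (1200.00)(50.00) + (1200.00)(50.00) = 142000.00 mm³
ΣAȲ = (2200.00)(55.00) + (1200.00)(10.00) + (1200.00)(100.00) = 253000.00 mm³
X̄ = 142000.00 / 4600.00 = 30.87 mm
Ȳ = 253000.00 / 4600.00 = 55.00 mm

X̄ = 30.87 mm, Ȳ = 55.00 mm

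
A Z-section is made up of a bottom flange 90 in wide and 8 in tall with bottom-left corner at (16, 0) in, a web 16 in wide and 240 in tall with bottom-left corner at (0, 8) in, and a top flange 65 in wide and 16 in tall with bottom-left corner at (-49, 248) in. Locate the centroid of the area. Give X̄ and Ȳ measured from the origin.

bottom flange: A = 90 × 8 = 720.00, centroid at (61.00, 4.00).
web: A = 16 × 240 = 3840.00, centroid at (8.00, 128.00).
top flange: A = 65 × 16 = 1040.00, centroid at (-16.50, 256.00).
ΣA = 5600.00 in²
ΣAX̄ = (720.00)(61.00) + (3840.00)(8.00) + (1040.00)(-16.50) = 57480.00 in³
ΣAȲ = (720.00)(4.00) + (3840.00)(128.00) + (1040.00)(256.00) = 760640.00 in³
X̄ = 57480.00 / 5600.00 = 10.26 in
Ȳ = 760640.00 / 5600.00 = 135.83 in

X̄ = 10.26 in, Ȳ = 135.83 in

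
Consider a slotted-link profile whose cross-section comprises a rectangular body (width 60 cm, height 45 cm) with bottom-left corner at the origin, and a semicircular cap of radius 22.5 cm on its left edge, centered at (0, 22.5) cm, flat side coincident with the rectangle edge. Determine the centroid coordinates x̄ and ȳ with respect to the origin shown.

rectangular body: A = 60 × 45 = 2700.00, centroid at (30.00, 22.50).
semicircular end: A = ½π·22.5² = 795.22, centroid at (-9.55, 22.50).
ΣA = 3495.22 cm², ΣAx̄ = 73406.25 cm³, ΣAȳ = 78642.35 cm³.
x̄ = 73406.25/3495.22 = 21.00 cm; ȳ = 78642.35/3495.22 = 22.50 cm.

x̄ = 21.00 cm, ȳ = 22.50 cm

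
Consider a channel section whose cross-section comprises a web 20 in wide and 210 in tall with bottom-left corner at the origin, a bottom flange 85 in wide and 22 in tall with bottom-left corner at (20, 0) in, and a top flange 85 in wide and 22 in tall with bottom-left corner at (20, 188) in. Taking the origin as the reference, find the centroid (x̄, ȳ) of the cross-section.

web: A = 20 × 210 = 4200.00, centroid at (10.00, 105.00).
bottom flange: A = 85 × 22 = 1870.00, centroid at (62.50, 11.00).
top flange: A = 85 × 22 = 1870.00, centroid at (62.50, 199.00).
ΣA = 7940.00 in²
ΣAx̄ = (4200.00)(10.00) + (1870.00)(62.50) + (1870.00)(62.50) = 275750.00 in³
ΣAȳ = (4200.00)(105.00) + (1870.00)(11.00) + (1870.00)(199.00) = 833700.00 in³
x̄ = 275750.00 / 7940.00 = 34.73 in
ȳ = 833700.00 / 7940.00 = 105.00 in

x̄ = 34.73 in, ȳ = 105.00 in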